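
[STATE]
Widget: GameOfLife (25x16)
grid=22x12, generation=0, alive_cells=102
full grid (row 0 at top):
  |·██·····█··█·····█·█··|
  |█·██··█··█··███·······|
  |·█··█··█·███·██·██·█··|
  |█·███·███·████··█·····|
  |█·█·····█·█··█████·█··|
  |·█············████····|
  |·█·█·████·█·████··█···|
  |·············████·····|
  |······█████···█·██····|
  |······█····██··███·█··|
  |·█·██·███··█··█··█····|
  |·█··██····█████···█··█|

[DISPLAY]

Gen: 0                   
·██·····█··█·····█·█··   
█·██··█··█··███·······   
·█··█··█·███·██·██·█··   
█·███·███·████··█·····   
█·█·····█·█··█████·█··   
·█············████····   
·█·█·████·█·████··█···   
·············████·····   
······█████···█·██····   
······█····██··███·█··   
·█·██·███··█··█··█····   
·█··██····█████···█··█   
                         
                         
                         


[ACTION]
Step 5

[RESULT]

Gen: 5                   
·███·█···········█····   
█···············█·█···   
█···█···········█·█···   
█·█·█··█··············   
█···█·██····█·········   
█·█·█··█··██··········   
·█···██···············   
···██·················   
···████···············   
···██·█···············   
·············██·······   
·············██·······   
                         
                         
                         


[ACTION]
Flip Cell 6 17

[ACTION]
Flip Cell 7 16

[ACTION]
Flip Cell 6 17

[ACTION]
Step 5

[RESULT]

Gen: 10                  
·███··················   
···█··················   
·██·█·················   
··██···██·············   
·█··█·█·█·············   
·█·█··█···············   
·█···█··█·············   
·····█·█··············   
·····█················   
······················   
·············██·······   
·············██·······   
                         
                         
                         


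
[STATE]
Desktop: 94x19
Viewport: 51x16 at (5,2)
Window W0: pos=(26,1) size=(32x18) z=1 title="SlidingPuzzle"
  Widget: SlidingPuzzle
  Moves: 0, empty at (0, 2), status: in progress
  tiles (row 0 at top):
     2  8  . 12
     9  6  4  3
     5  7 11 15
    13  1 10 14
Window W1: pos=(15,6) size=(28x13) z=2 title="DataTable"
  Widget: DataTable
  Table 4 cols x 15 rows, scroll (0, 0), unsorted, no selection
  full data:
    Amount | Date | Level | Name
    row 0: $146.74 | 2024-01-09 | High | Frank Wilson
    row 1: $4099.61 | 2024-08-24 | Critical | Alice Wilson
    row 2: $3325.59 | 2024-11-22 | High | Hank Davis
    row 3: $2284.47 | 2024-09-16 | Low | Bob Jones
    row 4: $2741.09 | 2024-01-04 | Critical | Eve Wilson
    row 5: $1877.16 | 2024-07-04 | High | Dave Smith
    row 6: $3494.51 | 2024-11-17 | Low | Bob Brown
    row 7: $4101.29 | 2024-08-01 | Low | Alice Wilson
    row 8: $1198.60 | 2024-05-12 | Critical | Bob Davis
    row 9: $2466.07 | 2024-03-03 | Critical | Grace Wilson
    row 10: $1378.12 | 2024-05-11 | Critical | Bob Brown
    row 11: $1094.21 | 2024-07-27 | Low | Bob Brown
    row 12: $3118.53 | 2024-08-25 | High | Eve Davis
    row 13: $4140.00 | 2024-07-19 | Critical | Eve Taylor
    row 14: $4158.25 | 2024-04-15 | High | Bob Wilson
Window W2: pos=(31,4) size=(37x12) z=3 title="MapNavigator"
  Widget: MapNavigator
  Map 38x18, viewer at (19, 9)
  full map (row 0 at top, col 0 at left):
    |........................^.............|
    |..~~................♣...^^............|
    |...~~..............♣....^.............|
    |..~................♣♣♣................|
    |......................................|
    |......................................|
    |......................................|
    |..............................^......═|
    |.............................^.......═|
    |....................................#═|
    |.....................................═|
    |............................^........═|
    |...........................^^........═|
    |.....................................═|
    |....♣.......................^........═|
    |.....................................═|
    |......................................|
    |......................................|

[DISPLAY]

                     ┃ SlidingPuzzle               
                     ┠─────────────────────────────
                     ┃┌───┏━━━━━━━━━━━━━━━━━━━━━━━━
                     ┃│  2┃ MapNavigator           
          ┏━━━━━━━━━━━━━━━┠────────────────────────
          ┃ DataTable     ┃........................
          ┠───────────────┃........................
          ┃Amount  │Date  ┃........................
          ┃────────┼──────┃........................
          ┃$146.74 │2024-0┃.................@......
          ┃$4099.61│2024-0┃........................
          ┃$3325.59│2024-1┃........................
          ┃$2284.47│2024-0┃........................
          ┃$2741.09│2024-0┗━━━━━━━━━━━━━━━━━━━━━━━━
          ┃$1877.16│2024-07-04│High  ┃             
          ┃$3494.51│2024-11-17│Low   ┃             


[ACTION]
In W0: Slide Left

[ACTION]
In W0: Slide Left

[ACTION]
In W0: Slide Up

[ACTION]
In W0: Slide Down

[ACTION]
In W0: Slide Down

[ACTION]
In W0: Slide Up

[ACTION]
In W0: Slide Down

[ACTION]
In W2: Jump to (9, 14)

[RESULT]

                     ┃ SlidingPuzzle               
                     ┠─────────────────────────────
                     ┃┌───┏━━━━━━━━━━━━━━━━━━━━━━━━
                     ┃│  2┃ MapNavigator           
          ┏━━━━━━━━━━━━━━━┠────────────────────────
          ┃ DataTable     ┃        ................
          ┠───────────────┃        ................
          ┃Amount  │Date  ┃        ................
          ┃────────┼──────┃        ................
          ┃$146.74 │2024-0┃        ....♣....@......
          ┃$4099.61│2024-0┃        ................
          ┃$3325.59│2024-1┃        ................
          ┃$2284.47│2024-0┃        ................
          ┃$2741.09│2024-0┗━━━━━━━━━━━━━━━━━━━━━━━━
          ┃$1877.16│2024-07-04│High  ┃             
          ┃$3494.51│2024-11-17│Low   ┃             


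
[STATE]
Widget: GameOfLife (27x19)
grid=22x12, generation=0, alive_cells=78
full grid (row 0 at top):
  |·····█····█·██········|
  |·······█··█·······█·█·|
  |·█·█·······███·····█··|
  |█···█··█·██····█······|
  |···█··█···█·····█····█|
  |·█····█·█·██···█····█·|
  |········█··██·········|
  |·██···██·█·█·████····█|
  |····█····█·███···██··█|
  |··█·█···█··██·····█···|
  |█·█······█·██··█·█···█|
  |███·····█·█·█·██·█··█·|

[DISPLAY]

Gen: 0                     
·····█····█·██········     
·······█··█·······█·█·     
·█·█·······███·····█··     
█···█··█·██····█······     
···█··█···█·····█····█     
·█····█·█·██···█····█·     
········█··██·········     
·██···██·█·█·████····█     
····█····█·███···██··█     
··█·█···█··██·····█···     
█·█······█·██··█·█···█     
███·····█·█·█·██·█··█·     
                           
                           
                           
                           
                           
                           


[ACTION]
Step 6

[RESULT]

Gen: 6                     
··········██··········     
·········████·········     
···██··█··████········     
···█·······██··█······     
···██·····█······█····     
········█··█·····██···     
··········██······██··     
·····█████············     
·█···██·█··········██·     
█·█·······█·······██··     
·█········█·█·········     
······················     
                           
                           
                           
                           
                           
                           


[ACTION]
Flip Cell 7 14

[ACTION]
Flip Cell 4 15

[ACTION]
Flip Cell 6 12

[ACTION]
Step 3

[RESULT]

Gen: 9                     
·········█············     
·········█·███········     
·········█············     
··██··········█·······     
···········█···████···     
·············█·███·█··     
······█·██·██······██·     
······█·██·██·······██     
·█····█·██·█·······███     
█·█······███······███·     
·█·················█··     
······················     
                           
                           
                           
                           
                           
                           


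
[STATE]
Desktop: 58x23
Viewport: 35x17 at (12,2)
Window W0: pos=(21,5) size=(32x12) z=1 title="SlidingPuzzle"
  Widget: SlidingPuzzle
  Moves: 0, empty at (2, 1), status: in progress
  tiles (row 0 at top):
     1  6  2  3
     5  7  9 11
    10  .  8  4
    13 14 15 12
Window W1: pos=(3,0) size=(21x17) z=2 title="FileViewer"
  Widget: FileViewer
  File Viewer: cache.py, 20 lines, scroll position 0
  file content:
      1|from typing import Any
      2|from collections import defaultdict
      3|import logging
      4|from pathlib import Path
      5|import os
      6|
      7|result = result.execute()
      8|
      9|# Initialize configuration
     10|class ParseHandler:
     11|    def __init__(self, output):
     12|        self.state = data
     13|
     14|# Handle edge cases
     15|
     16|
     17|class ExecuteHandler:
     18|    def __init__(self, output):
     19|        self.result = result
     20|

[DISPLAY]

───────────┨                       
ing import▲┃                       
lections i█┃                       
ogging    ░┃━━━━━━━━━━━━━━━━━━━━━━━
hlib impor░┃lidingPuzzle           
s         ░┃───────────────────────
          ░┃───┬────┬────┬────┐    
 result.ex░┃ 1 │  6 │  2 │  3 │    
          ░┃───┼────┼────┼────┤    
lize confi░┃ 5 │  7 │  9 │ 11 │    
rseHandler░┃───┼────┼────┼────┤    
__init__(s░┃10 │    │  8 │  4 │    
self.state░┃───┼────┼────┼────┤    
          ▼┃13 │ 14 │ 15 │ 12 │    
━━━━━━━━━━━┛━━━━━━━━━━━━━━━━━━━━━━━
                                   
                                   


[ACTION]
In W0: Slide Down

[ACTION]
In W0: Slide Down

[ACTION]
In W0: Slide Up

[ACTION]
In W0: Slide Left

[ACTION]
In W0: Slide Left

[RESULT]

───────────┨                       
ing import▲┃                       
lections i█┃                       
ogging    ░┃━━━━━━━━━━━━━━━━━━━━━━━
hlib impor░┃lidingPuzzle           
s         ░┃───────────────────────
          ░┃───┬────┬────┬────┐    
 result.ex░┃ 1 │  6 │  2 │  3 │    
          ░┃───┼────┼────┼────┤    
lize confi░┃ 5 │  9 │ 11 │    │    
rseHandler░┃───┼────┼────┼────┤    
__init__(s░┃10 │  7 │  8 │  4 │    
self.state░┃───┼────┼────┼────┤    
          ▼┃13 │ 14 │ 15 │ 12 │    
━━━━━━━━━━━┛━━━━━━━━━━━━━━━━━━━━━━━
                                   
                                   


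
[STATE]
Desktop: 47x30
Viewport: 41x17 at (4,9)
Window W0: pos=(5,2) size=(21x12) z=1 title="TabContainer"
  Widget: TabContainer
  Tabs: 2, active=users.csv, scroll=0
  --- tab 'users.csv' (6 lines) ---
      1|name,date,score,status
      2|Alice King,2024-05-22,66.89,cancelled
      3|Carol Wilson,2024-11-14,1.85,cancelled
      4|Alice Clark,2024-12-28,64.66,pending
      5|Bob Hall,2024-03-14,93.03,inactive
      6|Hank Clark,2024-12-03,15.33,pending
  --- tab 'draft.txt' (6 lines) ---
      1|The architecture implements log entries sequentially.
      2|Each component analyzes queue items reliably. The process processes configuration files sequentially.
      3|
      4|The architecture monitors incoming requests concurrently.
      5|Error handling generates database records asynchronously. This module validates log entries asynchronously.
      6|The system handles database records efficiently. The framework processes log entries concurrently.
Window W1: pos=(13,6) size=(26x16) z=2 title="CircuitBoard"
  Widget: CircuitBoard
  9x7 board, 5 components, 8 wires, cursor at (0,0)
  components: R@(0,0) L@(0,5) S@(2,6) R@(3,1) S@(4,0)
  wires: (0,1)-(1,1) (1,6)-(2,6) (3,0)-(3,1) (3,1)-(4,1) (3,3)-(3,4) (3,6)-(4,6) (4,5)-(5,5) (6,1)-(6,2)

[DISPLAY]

 ┃Carol W┃   0 1 2 3 4 5 6 7 8    ┃      
 ┃Alice C┃0  [R]  ·               ┃      
 ┃Bob Hal┃        │               ┃      
 ┃Hank Cl┃1       ·               ┃      
 ┗━━━━━━━┃                        ┃      
         ┃2                       ┃      
         ┃                        ┃      
         ┃3   · ─ R       · ─ ·   ┃      
         ┃        │               ┃      
         ┃4   S   ·               ┃      
         ┃                        ┃      
         ┃5                       ┃      
         ┗━━━━━━━━━━━━━━━━━━━━━━━━┛      
                                         
                                         
                                         
                                         


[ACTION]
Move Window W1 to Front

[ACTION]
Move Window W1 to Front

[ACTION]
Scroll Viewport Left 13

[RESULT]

     ┃Carol W┃   0 1 2 3 4 5 6 7 8    ┃  
     ┃Alice C┃0  [R]  ·               ┃  
     ┃Bob Hal┃        │               ┃  
     ┃Hank Cl┃1       ·               ┃  
     ┗━━━━━━━┃                        ┃  
             ┃2                       ┃  
             ┃                        ┃  
             ┃3   · ─ R       · ─ ·   ┃  
             ┃        │               ┃  
             ┃4   S   ·               ┃  
             ┃                        ┃  
             ┃5                       ┃  
             ┗━━━━━━━━━━━━━━━━━━━━━━━━┛  
                                         
                                         
                                         
                                         


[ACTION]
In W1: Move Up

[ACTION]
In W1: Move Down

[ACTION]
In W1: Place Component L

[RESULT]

     ┃Carol W┃   0 1 2 3 4 5 6 7 8    ┃  
     ┃Alice C┃0   R   ·               ┃  
     ┃Bob Hal┃        │               ┃  
     ┃Hank Cl┃1  [L]  ·               ┃  
     ┗━━━━━━━┃                        ┃  
             ┃2                       ┃  
             ┃                        ┃  
             ┃3   · ─ R       · ─ ·   ┃  
             ┃        │               ┃  
             ┃4   S   ·               ┃  
             ┃                        ┃  
             ┃5                       ┃  
             ┗━━━━━━━━━━━━━━━━━━━━━━━━┛  
                                         
                                         
                                         
                                         


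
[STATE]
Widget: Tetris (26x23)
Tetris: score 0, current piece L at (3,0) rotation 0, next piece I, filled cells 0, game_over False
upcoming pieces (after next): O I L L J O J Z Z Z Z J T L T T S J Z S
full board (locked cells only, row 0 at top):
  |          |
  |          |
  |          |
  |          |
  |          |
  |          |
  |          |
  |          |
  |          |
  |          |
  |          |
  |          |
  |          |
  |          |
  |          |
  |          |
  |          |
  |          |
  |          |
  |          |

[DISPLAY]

     ▒    │Next:          
   ▒▒▒    │████           
          │               
          │               
          │               
          │               
          │Score:         
          │0              
          │               
          │               
          │               
          │               
          │               
          │               
          │               
          │               
          │               
          │               
          │               
          │               
          │               
          │               
          │               


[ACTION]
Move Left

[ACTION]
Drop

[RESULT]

          │Next:          
    ▒     │████           
  ▒▒▒     │               
          │               
          │               
          │               
          │Score:         
          │0              
          │               
          │               
          │               
          │               
          │               
          │               
          │               
          │               
          │               
          │               
          │               
          │               
          │               
          │               
          │               


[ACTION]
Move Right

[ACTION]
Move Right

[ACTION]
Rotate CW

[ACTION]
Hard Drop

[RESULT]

   ████   │Next:          
          │▓▓             
          │▓▓             
          │               
          │               
          │               
          │Score:         
          │0              
          │               
          │               
          │               
          │               
          │               
          │               
          │               
          │               
          │               
    ▒     │               
    ▒     │               
    ▒▒    │               
          │               
          │               
          │               


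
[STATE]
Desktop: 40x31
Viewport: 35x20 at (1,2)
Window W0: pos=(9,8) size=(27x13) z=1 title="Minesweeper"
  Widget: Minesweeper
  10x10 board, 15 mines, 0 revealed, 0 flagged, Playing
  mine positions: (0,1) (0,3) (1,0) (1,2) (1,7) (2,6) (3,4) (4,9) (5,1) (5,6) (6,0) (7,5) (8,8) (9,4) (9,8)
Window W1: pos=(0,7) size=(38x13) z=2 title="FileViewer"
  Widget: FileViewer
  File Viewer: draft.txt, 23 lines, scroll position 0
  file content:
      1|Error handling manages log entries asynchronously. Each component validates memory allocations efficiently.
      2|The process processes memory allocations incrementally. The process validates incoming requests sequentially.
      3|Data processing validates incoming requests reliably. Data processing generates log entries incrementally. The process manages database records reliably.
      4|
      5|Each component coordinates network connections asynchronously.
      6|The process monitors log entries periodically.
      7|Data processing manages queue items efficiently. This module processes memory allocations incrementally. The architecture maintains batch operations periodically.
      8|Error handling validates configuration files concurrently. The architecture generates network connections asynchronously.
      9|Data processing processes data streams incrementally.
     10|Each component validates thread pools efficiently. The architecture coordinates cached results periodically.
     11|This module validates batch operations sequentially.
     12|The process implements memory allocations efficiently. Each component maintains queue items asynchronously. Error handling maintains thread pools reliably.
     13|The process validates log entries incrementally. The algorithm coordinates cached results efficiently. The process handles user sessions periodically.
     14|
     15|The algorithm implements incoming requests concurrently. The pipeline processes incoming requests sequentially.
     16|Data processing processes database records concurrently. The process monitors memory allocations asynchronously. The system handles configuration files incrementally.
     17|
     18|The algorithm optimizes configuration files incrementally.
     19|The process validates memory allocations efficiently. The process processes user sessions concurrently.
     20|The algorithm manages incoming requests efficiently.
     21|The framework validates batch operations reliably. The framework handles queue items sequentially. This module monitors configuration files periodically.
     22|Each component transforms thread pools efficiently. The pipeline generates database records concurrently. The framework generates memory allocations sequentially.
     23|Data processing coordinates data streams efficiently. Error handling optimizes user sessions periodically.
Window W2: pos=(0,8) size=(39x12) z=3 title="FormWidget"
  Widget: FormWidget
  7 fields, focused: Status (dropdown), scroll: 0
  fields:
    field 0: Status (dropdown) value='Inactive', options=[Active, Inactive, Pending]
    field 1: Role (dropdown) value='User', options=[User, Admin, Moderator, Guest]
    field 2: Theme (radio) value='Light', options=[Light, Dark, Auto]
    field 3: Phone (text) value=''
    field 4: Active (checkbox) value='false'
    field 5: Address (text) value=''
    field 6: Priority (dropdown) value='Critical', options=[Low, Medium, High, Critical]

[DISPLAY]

                                   
                                   
                                   
                                   
                                   
━━━━━━━━━━━━━━━━━━━━━━━━━━━━━━━━━━━
━━━━━━━━━━━━━━━━━━━━━━━━━━━━━━━━━━━
 FormWidget                        
───────────────────────────────────
> Status:     [Inactive            
  Role:       [User                
  Theme:      (●) Light  ( ) Dark  
  Phone:      [                    
  Active:     [ ]                  
  Address:    [                    
  Priority:   [Critical            
                                   
━━━━━━━━━━━━━━━━━━━━━━━━━━━━━━━━━━━
        ┗━━━━━━━━━━━━━━━━━━━━━━━━━┛
                                   


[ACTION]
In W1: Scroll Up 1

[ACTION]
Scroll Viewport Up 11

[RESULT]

                                   
                                   
                                   
                                   
                                   
                                   
                                   
━━━━━━━━━━━━━━━━━━━━━━━━━━━━━━━━━━━
━━━━━━━━━━━━━━━━━━━━━━━━━━━━━━━━━━━
 FormWidget                        
───────────────────────────────────
> Status:     [Inactive            
  Role:       [User                
  Theme:      (●) Light  ( ) Dark  
  Phone:      [                    
  Active:     [ ]                  
  Address:    [                    
  Priority:   [Critical            
                                   
━━━━━━━━━━━━━━━━━━━━━━━━━━━━━━━━━━━


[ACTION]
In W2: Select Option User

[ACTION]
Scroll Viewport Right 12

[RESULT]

                                   
                                   
                                   
                                   
                                   
                                   
                                   
━━━━━━━━━━━━━━━━━━━━━━━━━━━━━━━━┓  
━━━━━━━━━━━━━━━━━━━━━━━━━━━━━━━━━┓ 
mWidget                          ┃ 
─────────────────────────────────┨ 
atus:     [Inactive            ▼]┃ 
le:       [User                ▼]┃ 
eme:      (●) Light  ( ) Dark  ( ┃ 
one:      [                     ]┃ 
tive:     [ ]                    ┃ 
dress:    [                     ]┃ 
iority:   [Critical            ▼]┃ 
                                 ┃ 
━━━━━━━━━━━━━━━━━━━━━━━━━━━━━━━━━┛ 


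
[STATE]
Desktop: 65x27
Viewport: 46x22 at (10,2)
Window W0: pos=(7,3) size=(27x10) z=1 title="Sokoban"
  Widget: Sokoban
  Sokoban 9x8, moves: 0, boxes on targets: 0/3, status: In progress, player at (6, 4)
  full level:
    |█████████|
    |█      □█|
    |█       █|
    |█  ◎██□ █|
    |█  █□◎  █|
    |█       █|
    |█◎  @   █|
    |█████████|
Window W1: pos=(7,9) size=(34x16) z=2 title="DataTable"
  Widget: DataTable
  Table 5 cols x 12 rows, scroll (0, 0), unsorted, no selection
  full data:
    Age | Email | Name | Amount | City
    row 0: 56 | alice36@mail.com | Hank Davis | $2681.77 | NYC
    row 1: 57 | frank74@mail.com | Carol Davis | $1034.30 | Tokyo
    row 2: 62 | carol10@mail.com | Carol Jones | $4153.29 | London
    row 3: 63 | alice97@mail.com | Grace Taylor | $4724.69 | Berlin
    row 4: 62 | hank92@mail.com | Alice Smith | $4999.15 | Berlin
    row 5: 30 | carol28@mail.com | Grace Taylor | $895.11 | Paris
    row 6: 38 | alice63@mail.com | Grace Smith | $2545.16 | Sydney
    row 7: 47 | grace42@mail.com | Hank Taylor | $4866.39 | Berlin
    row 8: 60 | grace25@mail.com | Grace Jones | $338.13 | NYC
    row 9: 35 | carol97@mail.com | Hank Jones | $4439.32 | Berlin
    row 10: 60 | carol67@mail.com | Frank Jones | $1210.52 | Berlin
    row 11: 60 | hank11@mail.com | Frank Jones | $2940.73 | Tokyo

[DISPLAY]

                                              
━━━━━━━━━━━━━━━━━━━━━━━┓                      
okoban                 ┃                      
───────────────────────┨                      
███████                ┃                      
     □█                ┃                      
      █                ┃                      
━━━━━━━━━━━━━━━━━━━━━━━━━━━━━━┓               
ataTable                      ┃               
──────────────────────────────┨               
e│Email           │Name       ┃               
─┼────────────────┼───────────┃               
 │alice36@mail.com│Hank Davis ┃               
 │frank74@mail.com│Carol Davis┃               
 │carol10@mail.com│Carol Jones┃               
 │alice97@mail.com│Grace Taylo┃               
 │hank92@mail.com │Alice Smith┃               
 │carol28@mail.com│Grace Taylo┃               
 │alice63@mail.com│Grace Smith┃               
 │grace42@mail.com│Hank Taylor┃               
 │grace25@mail.com│Grace Jones┃               
 │carol97@mail.com│Hank Jones ┃               


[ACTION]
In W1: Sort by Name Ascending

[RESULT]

                                              
━━━━━━━━━━━━━━━━━━━━━━━┓                      
okoban                 ┃                      
───────────────────────┨                      
███████                ┃                      
     □█                ┃                      
      █                ┃                      
━━━━━━━━━━━━━━━━━━━━━━━━━━━━━━┓               
ataTable                      ┃               
──────────────────────────────┨               
e│Email           │Name       ┃               
─┼────────────────┼───────────┃               
 │hank92@mail.com │Alice Smith┃               
 │frank74@mail.com│Carol Davis┃               
 │carol10@mail.com│Carol Jones┃               
 │carol67@mail.com│Frank Jones┃               
 │hank11@mail.com │Frank Jones┃               
 │grace25@mail.com│Grace Jones┃               
 │alice63@mail.com│Grace Smith┃               
 │alice97@mail.com│Grace Taylo┃               
 │carol28@mail.com│Grace Taylo┃               
 │alice36@mail.com│Hank Davis ┃               


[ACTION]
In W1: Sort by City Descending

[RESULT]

                                              
━━━━━━━━━━━━━━━━━━━━━━━┓                      
okoban                 ┃                      
───────────────────────┨                      
███████                ┃                      
     □█                ┃                      
      █                ┃                      
━━━━━━━━━━━━━━━━━━━━━━━━━━━━━━┓               
ataTable                      ┃               
──────────────────────────────┨               
e│Email           │Name       ┃               
─┼────────────────┼───────────┃               
 │frank74@mail.com│Carol Davis┃               
 │hank11@mail.com │Frank Jones┃               
 │alice63@mail.com│Grace Smith┃               
 │carol28@mail.com│Grace Taylo┃               
 │grace25@mail.com│Grace Jones┃               
 │alice36@mail.com│Hank Davis ┃               
 │carol10@mail.com│Carol Jones┃               
 │hank92@mail.com │Alice Smith┃               
 │carol67@mail.com│Frank Jones┃               
 │alice97@mail.com│Grace Taylo┃               


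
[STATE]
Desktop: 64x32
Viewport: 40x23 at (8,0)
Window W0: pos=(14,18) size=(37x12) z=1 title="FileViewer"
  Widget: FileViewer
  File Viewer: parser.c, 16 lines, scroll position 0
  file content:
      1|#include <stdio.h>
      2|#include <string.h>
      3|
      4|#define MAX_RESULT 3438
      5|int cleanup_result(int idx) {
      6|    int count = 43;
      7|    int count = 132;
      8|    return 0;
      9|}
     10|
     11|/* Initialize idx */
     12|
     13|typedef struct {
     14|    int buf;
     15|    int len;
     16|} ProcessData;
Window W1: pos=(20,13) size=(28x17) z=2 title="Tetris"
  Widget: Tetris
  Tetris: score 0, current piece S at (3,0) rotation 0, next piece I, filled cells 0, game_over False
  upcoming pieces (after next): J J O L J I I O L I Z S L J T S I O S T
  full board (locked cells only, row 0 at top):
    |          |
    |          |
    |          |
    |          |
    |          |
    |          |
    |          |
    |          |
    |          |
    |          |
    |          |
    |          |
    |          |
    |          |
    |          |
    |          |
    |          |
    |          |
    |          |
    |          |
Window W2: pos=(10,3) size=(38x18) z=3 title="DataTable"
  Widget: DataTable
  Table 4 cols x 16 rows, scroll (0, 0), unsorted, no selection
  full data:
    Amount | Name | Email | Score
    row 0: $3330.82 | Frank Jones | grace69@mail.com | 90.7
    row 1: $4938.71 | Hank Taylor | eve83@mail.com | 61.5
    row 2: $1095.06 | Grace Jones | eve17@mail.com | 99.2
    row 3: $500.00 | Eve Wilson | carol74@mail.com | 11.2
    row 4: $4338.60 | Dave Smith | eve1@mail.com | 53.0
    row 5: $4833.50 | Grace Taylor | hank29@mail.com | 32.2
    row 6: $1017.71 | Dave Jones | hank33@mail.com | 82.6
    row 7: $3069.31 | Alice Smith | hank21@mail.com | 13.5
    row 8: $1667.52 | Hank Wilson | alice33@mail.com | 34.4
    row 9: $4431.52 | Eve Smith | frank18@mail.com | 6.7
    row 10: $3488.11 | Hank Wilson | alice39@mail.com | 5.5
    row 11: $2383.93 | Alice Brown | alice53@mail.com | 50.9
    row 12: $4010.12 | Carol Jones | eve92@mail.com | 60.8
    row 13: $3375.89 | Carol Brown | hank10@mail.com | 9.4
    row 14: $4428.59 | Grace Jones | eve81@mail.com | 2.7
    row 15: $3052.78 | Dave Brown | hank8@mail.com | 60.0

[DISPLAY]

                                        
                                        
                                        
  ┏━━━━━━━━━━━━━━━━━━━━━━━━━━━━━━━━━━━━┓
  ┃ DataTable                          ┃
  ┠────────────────────────────────────┨
  ┃Amount  │Name        │Email         ┃
  ┃────────┼────────────┼──────────────┃
  ┃$3330.82│Frank Jones │grace69@mail.c┃
  ┃$4938.71│Hank Taylor │eve83@mail.com┃
  ┃$1095.06│Grace Jones │eve17@mail.com┃
  ┃$500.00 │Eve Wilson  │carol74@mail.c┃
  ┃$4338.60│Dave Smith  │eve1@mail.com ┃
  ┃$4833.50│Grace Taylor│hank29@mail.co┃
  ┃$1017.71│Dave Jones  │hank33@mail.co┃
  ┃$3069.31│Alice Smith │hank21@mail.co┃
  ┃$1667.52│Hank Wilson │alice33@mail.c┃
  ┃$4431.52│Eve Smith   │frank18@mail.c┃
  ┃$3488.11│Hank Wilson │alice39@mail.c┃
  ┃$2383.93│Alice Brown │alice53@mail.c┃
  ┗━━━━━━━━━━━━━━━━━━━━━━━━━━━━━━━━━━━━┛
      ┃#incl┃          │               ┃
      ┃#incl┃          │Score:         ┃


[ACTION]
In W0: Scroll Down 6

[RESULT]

                                        
                                        
                                        
  ┏━━━━━━━━━━━━━━━━━━━━━━━━━━━━━━━━━━━━┓
  ┃ DataTable                          ┃
  ┠────────────────────────────────────┨
  ┃Amount  │Name        │Email         ┃
  ┃────────┼────────────┼──────────────┃
  ┃$3330.82│Frank Jones │grace69@mail.c┃
  ┃$4938.71│Hank Taylor │eve83@mail.com┃
  ┃$1095.06│Grace Jones │eve17@mail.com┃
  ┃$500.00 │Eve Wilson  │carol74@mail.c┃
  ┃$4338.60│Dave Smith  │eve1@mail.com ┃
  ┃$4833.50│Grace Taylor│hank29@mail.co┃
  ┃$1017.71│Dave Jones  │hank33@mail.co┃
  ┃$3069.31│Alice Smith │hank21@mail.co┃
  ┃$1667.52│Hank Wilson │alice33@mail.c┃
  ┃$4431.52│Eve Smith   │frank18@mail.c┃
  ┃$3488.11│Hank Wilson │alice39@mail.c┃
  ┃$2383.93│Alice Brown │alice53@mail.c┃
  ┗━━━━━━━━━━━━━━━━━━━━━━━━━━━━━━━━━━━━┛
      ┃    i┃          │               ┃
      ┃    r┃          │Score:         ┃


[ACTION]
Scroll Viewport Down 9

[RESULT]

  ┃$4938.71│Hank Taylor │eve83@mail.com┃
  ┃$1095.06│Grace Jones │eve17@mail.com┃
  ┃$500.00 │Eve Wilson  │carol74@mail.c┃
  ┃$4338.60│Dave Smith  │eve1@mail.com ┃
  ┃$4833.50│Grace Taylor│hank29@mail.co┃
  ┃$1017.71│Dave Jones  │hank33@mail.co┃
  ┃$3069.31│Alice Smith │hank21@mail.co┃
  ┃$1667.52│Hank Wilson │alice33@mail.c┃
  ┃$4431.52│Eve Smith   │frank18@mail.c┃
  ┃$3488.11│Hank Wilson │alice39@mail.c┃
  ┃$2383.93│Alice Brown │alice53@mail.c┃
  ┗━━━━━━━━━━━━━━━━━━━━━━━━━━━━━━━━━━━━┛
      ┃    i┃          │               ┃
      ┃    r┃          │Score:         ┃
      ┃}    ┃          │0              ┃
      ┃     ┃          │               ┃
      ┃/* In┃          │               ┃
      ┃     ┃          │               ┃
      ┃typed┃          │               ┃
      ┃    i┃          │               ┃
      ┗━━━━━┗━━━━━━━━━━━━━━━━━━━━━━━━━━┛
                                        
                                        


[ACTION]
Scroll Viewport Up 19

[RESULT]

                                        
                                        
                                        
  ┏━━━━━━━━━━━━━━━━━━━━━━━━━━━━━━━━━━━━┓
  ┃ DataTable                          ┃
  ┠────────────────────────────────────┨
  ┃Amount  │Name        │Email         ┃
  ┃────────┼────────────┼──────────────┃
  ┃$3330.82│Frank Jones │grace69@mail.c┃
  ┃$4938.71│Hank Taylor │eve83@mail.com┃
  ┃$1095.06│Grace Jones │eve17@mail.com┃
  ┃$500.00 │Eve Wilson  │carol74@mail.c┃
  ┃$4338.60│Dave Smith  │eve1@mail.com ┃
  ┃$4833.50│Grace Taylor│hank29@mail.co┃
  ┃$1017.71│Dave Jones  │hank33@mail.co┃
  ┃$3069.31│Alice Smith │hank21@mail.co┃
  ┃$1667.52│Hank Wilson │alice33@mail.c┃
  ┃$4431.52│Eve Smith   │frank18@mail.c┃
  ┃$3488.11│Hank Wilson │alice39@mail.c┃
  ┃$2383.93│Alice Brown │alice53@mail.c┃
  ┗━━━━━━━━━━━━━━━━━━━━━━━━━━━━━━━━━━━━┛
      ┃    i┃          │               ┃
      ┃    r┃          │Score:         ┃


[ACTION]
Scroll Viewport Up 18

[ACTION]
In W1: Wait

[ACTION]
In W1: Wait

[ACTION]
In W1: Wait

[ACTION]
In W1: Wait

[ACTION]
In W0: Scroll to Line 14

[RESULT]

                                        
                                        
                                        
  ┏━━━━━━━━━━━━━━━━━━━━━━━━━━━━━━━━━━━━┓
  ┃ DataTable                          ┃
  ┠────────────────────────────────────┨
  ┃Amount  │Name        │Email         ┃
  ┃────────┼────────────┼──────────────┃
  ┃$3330.82│Frank Jones │grace69@mail.c┃
  ┃$4938.71│Hank Taylor │eve83@mail.com┃
  ┃$1095.06│Grace Jones │eve17@mail.com┃
  ┃$500.00 │Eve Wilson  │carol74@mail.c┃
  ┃$4338.60│Dave Smith  │eve1@mail.com ┃
  ┃$4833.50│Grace Taylor│hank29@mail.co┃
  ┃$1017.71│Dave Jones  │hank33@mail.co┃
  ┃$3069.31│Alice Smith │hank21@mail.co┃
  ┃$1667.52│Hank Wilson │alice33@mail.c┃
  ┃$4431.52│Eve Smith   │frank18@mail.c┃
  ┃$3488.11│Hank Wilson │alice39@mail.c┃
  ┃$2383.93│Alice Brown │alice53@mail.c┃
  ┗━━━━━━━━━━━━━━━━━━━━━━━━━━━━━━━━━━━━┛
      ┃}    ┃          │               ┃
      ┃     ┃          │Score:         ┃
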